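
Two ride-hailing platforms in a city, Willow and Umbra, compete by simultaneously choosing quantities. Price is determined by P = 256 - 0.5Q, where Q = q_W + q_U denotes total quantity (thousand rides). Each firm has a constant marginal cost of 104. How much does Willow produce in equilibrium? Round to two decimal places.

A representative firm's profit is π_i = q_i(256 - 0.5Q) - 104q_i.
First-order condition (treating rivals' output as given): 152 - q_i - (1/2)q_j = 0.
With identical firms every q_j equals q_i, so q_j = q_i and 152 = (3/2)q_i, giving q_i = 304/3.

101.33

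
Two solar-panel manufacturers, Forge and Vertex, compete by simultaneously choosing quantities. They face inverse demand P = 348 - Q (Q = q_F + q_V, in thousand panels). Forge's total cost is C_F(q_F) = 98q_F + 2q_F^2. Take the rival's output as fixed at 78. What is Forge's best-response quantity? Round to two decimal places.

28.67

With the rival's output fixed at 78, Forge's profit is π_F = (348 - 78 - q_F)q_F - (98q_F + 2q_F²) = (270 - q_F)q_F - (98q_F + 2q_F²).
∂π_F/∂q_F = 172 - 6q_F = 0, so q_F = 86/3.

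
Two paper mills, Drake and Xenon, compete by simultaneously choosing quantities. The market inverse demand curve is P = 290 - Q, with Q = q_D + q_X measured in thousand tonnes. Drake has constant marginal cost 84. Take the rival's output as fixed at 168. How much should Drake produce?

With the rival's output fixed at 168, Drake's profit is π_D = (290 - 168 - q_D)q_D - (84q_D) = (122 - q_D)q_D - (84q_D).
∂π_D/∂q_D = 38 - 2q_D = 0, so q_D = 19.

19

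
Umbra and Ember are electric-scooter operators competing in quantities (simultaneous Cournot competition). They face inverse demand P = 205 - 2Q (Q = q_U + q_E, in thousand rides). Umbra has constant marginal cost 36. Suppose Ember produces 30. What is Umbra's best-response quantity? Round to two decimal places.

With the rival's output fixed at 30, Umbra's profit is π_U = (205 - 2·30 - 2q_U)q_U - (36q_U) = (145 - 2q_U)q_U - (36q_U).
∂π_U/∂q_U = 109 - 4q_U = 0, so q_U = 109/4.

27.25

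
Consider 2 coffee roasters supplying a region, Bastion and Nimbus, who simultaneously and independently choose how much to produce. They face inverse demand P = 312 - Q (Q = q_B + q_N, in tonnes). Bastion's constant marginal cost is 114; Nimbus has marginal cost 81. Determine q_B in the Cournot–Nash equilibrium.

Bastion's profit: π_B = (312 - Q)q_B - (114q_B). Setting ∂π_B/∂q_B = 0: 198 - 2q_B - (q_N) = 0.
Nimbus's first-order condition: 231 - 2q_N - (q_B) = 0.
So q_B = (198 - q_N)/2 and q_N = (231 - q_B)/2.
Solving the pair: q_B = 55, q_N = 88.

55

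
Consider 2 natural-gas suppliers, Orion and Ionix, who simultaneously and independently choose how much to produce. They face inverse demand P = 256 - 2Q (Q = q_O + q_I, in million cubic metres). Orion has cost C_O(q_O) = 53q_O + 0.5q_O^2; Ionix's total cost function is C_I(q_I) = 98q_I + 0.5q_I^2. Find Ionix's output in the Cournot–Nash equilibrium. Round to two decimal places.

18.29

Orion's profit: π_O = (256 - 2Q)q_O - (53q_O + (1/2)q_O²). Setting ∂π_O/∂q_O = 0: 203 - 5q_O - 2(q_I) = 0.
Ionix's first-order condition: 158 - 5q_I - 2(q_O) = 0.
Rearranging gives the reaction functions q_O = (203 - 2q_I)/5 and q_I = (158 - 2q_O)/5.
Solving the pair: q_O = 233/7, q_I = 128/7.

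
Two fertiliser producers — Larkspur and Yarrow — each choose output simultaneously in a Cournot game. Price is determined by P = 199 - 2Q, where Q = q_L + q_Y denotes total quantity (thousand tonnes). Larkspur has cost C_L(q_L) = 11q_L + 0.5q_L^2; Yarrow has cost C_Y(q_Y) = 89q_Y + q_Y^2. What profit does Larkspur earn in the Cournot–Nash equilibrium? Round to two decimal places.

3049.05

Larkspur's profit: π_L = (199 - 2Q)q_L - (11q_L + (1/2)q_L²). Setting ∂π_L/∂q_L = 0: 188 - 5q_L - 2(q_Y) = 0.
Yarrow's profit: π_Y = (199 - 2Q)q_Y - (89q_Y + q_Y²). Setting ∂π_Y/∂q_Y = 0: 110 - 6q_Y - 2(q_L) = 0.
Rearranging gives the reaction functions q_L = (188 - 2q_Y)/5 and q_Y = (110 - 2q_L)/6.
Solving the pair: q_L = 454/13, q_Y = 87/13.
Price P = 199 - 2·(541/13) = 1505/13.
Larkspur's profit: (1505/13)·(454/13) - 11·(454/13) - (1/2)(454/13)² = 3049.0533.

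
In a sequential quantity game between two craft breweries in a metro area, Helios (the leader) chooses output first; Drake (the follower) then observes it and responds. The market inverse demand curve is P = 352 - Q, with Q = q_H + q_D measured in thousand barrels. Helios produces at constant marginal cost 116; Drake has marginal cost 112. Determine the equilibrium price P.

Solve by backward induction. Given q_H, the follower Drake maximises π_D = (352 - q_H - q_D)q_D - 112q_D.
∂π_D/∂q_D = 240 - q_H - 2q_D = 0 gives the reaction function q_D = (240 - q_H)/2.
Helios substitutes q_D(q_H) into its own profit: π_H = q_H(352 - q_H - (240 - q_H)/2) - 116q_H = (232 - (1/2)q_H)q_H - 116q_H.
Leader FOC: 116 - q_H = 0, so q_H = 116.
Then q_D = (240 - 116)/2 = 62.
Total output Q = 178, so price P = 352 - 178 = 174.

174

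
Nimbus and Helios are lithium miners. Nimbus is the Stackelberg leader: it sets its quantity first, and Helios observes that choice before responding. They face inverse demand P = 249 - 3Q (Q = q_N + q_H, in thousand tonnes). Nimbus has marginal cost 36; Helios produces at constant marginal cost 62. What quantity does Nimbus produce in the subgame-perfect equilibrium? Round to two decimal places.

Solve by backward induction. Given q_N, the follower Helios maximises π_H = (249 - 3q_N - 3q_H)q_H - 62q_H.
Follower FOC: 187 - 3q_N - 6q_H = 0, so q_H(q_N) = (187 - 3q_N)/6.
The leader anticipates this reaction. Substituting into P = 249 - 3Q gives P = 311/2 - (3/2)q_N, so π_N = (311/2 - (3/2)q_N)q_N - 36q_N.
Maximising: ∂π_N/∂q_N = 239/2 - 3q_N = 0, giving q_N = 239/6.
Then q_H = (187 - 3·(239/6))/6 = 45/4.

39.83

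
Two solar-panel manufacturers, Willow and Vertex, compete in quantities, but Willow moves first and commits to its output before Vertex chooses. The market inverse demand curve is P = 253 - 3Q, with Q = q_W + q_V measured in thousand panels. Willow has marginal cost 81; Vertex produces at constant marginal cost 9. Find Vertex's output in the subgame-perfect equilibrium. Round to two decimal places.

Solve by backward induction. Given q_W, the follower Vertex maximises π_V = (253 - 3q_W - 3q_V)q_V - 9q_V.
Follower FOC: 244 - 3q_W - 6q_V = 0, so q_V(q_W) = (244 - 3q_W)/6.
Willow substitutes q_V(q_W) into its own profit: π_W = q_W(253 - 3q_W - (244 - 3q_W)/2) - 81q_W = (131 - (3/2)q_W)q_W - 81q_W.
Leader FOC: 50 - 3q_W = 0, so q_W = 50/3.
Then q_V = (244 - 3·(50/3))/6 = 97/3.

32.33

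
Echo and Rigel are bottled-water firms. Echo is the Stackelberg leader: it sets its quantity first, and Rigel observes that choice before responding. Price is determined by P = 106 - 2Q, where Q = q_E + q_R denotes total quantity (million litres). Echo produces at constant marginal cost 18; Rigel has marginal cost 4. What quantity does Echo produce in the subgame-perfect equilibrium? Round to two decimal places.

18.50

The follower Rigel best-responds to any q_E: π_R = (106 - 2Q)q_R - 4q_R.
Follower FOC: 102 - 2q_E - 4q_R = 0, so q_R(q_E) = (102 - 2q_E)/4.
Echo substitutes q_R(q_E) into its own profit: π_E = q_E(106 - 2q_E - (102 - 2q_E)/2) - 18q_E = (55 - q_E)q_E - 18q_E.
The leader's first-order condition 37 - 2q_E = 0 yields q_E = 37/2.
Then q_R = (102 - 2·(37/2))/4 = 65/4.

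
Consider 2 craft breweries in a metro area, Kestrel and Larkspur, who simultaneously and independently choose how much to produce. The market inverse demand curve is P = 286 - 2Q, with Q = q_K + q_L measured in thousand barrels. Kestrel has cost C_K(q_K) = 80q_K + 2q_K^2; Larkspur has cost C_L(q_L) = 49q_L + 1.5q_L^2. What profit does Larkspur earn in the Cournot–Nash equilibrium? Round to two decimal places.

Kestrel's profit: π_K = (286 - 2Q)q_K - (80q_K + 2q_K²). Setting ∂π_K/∂q_K = 0: 206 - 8q_K - 2(q_L) = 0.
Larkspur's profit: π_L = (286 - 2Q)q_L - (49q_L + (3/2)q_L²). Setting ∂π_L/∂q_L = 0: 237 - 7q_L - 2(q_K) = 0.
Rearranging gives the reaction functions q_K = (206 - 2q_L)/8 and q_L = (237 - 2q_K)/7.
Substituting one into the other gives q_K = 242/13 and q_L = 371/13.
Price P = 286 - 2·(613/13) = 191.6923.
Larkspur's profit: 191.6923·(371/13) - 49·(371/13) - (3/2)(371/13)² = 2850.5533.

2850.55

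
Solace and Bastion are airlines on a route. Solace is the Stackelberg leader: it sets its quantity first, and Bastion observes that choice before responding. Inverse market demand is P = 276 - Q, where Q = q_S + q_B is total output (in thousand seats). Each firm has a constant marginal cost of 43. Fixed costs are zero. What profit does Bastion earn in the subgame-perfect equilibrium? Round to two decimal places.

3393.06

The follower Bastion best-responds to any q_S: π_B = (276 - Q)q_B - 43q_B.
Setting the follower's marginal profit to zero, 233 - q_S - 2q_B = 0, i.e. q_B = (233 - q_S)/2.
Solace substitutes q_B(q_S) into its own profit: π_S = q_S(276 - q_S - (233 - q_S)/2) - 43q_S = (319/2 - (1/2)q_S)q_S - 43q_S.
Leader FOC: 233/2 - q_S = 0, so q_S = 233/2.
Then q_B = (233 - 233/2)/2 = 233/4.
Price P = 276 - 699/4 = 405/4.
Bastion's profit: (405/4 - 43)·(233/4) = 3393.0625.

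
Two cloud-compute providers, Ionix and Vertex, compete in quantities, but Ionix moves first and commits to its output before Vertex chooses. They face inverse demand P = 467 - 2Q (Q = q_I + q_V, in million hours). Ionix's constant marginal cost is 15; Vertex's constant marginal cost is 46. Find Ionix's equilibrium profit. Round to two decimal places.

14580.56

Solve by backward induction. Given q_I, the follower Vertex maximises π_V = (467 - 2q_I - 2q_V)q_V - 46q_V.
Setting the follower's marginal profit to zero, 421 - 2q_I - 4q_V = 0, i.e. q_V = (421 - 2q_I)/4.
Ionix substitutes q_V(q_I) into its own profit: π_I = q_I(467 - 2q_I - (421 - 2q_I)/2) - 15q_I = (513/2 - q_I)q_I - 15q_I.
Maximising: ∂π_I/∂q_I = 483/2 - 2q_I = 0, giving q_I = 483/4.
Then q_V = (421 - 2·(483/4))/4 = 359/8.
Price P = 467 - 2·(1325/8) = 543/4.
Ionix's profit: (543/4 - 15)·(483/4) = 14580.5625.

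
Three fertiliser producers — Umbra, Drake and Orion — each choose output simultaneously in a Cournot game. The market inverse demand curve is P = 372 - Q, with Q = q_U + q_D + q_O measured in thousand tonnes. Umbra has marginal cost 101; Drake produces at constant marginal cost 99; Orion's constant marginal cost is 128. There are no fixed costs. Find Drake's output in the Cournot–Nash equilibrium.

Umbra's profit: π_U = (372 - Q)q_U - (101q_U). Setting ∂π_U/∂q_U = 0: 271 - 2q_U - (q_D + q_O) = 0.
Drake's first-order condition: 273 - 2q_D - (q_U + q_O) = 0.
Orion's profit: π_O = (372 - Q)q_O - (128q_O). Setting ∂π_O/∂q_O = 0: 244 - 2q_O - (q_U + q_D) = 0.
Adding the 3 first-order conditions: 788 − 4Q = 0, so Q = 197.
Back-substituting: q_U = (271 − 197) = 74, q_D = (273 − 197) = 76, q_O = (244 − 197) = 47.

76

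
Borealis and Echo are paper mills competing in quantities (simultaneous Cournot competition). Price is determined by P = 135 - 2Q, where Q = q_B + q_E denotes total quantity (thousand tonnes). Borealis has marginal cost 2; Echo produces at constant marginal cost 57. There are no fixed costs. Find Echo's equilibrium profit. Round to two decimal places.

29.39

Borealis's profit: π_B = (135 - 2Q)q_B - (2q_B). Setting ∂π_B/∂q_B = 0: 133 - 4q_B - 2(q_E) = 0.
Echo's first-order condition: 78 - 4q_E - 2(q_B) = 0.
Rearranging gives the reaction functions q_B = (133 - 2q_E)/4 and q_E = (78 - 2q_B)/4.
Substituting one into the other gives q_B = 94/3 and q_E = 23/6.
Price P = 135 - 2·(211/6) = 194/3.
Echo's profit: (194/3 - 57)·(23/6) = 529/18.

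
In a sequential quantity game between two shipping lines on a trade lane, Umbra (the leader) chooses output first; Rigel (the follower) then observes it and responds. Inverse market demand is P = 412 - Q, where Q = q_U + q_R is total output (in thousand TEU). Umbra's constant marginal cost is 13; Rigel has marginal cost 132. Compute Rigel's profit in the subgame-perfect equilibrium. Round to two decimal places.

110.25

The follower Rigel best-responds to any q_U: π_R = (412 - Q)q_R - 132q_R.
Setting the follower's marginal profit to zero, 280 - q_U - 2q_R = 0, i.e. q_R = (280 - q_U)/2.
Umbra substitutes q_R(q_U) into its own profit: π_U = q_U(412 - q_U - (280 - q_U)/2) - 13q_U = (272 - (1/2)q_U)q_U - 13q_U.
Leader FOC: 259 - q_U = 0, so q_U = 259.
Then q_R = (280 - 259)/2 = 21/2.
Price P = 412 - 539/2 = 285/2.
Rigel's profit: (285/2 - 132)·(21/2) = 441/4.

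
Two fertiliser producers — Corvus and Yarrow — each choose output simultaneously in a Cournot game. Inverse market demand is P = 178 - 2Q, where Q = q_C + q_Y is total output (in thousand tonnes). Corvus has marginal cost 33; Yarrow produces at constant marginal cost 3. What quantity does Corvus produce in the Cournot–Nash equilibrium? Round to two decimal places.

Corvus's profit: π_C = (178 - 2Q)q_C - (33q_C). Setting ∂π_C/∂q_C = 0: 145 - 4q_C - 2(q_Y) = 0.
Yarrow's first-order condition: 175 - 4q_Y - 2(q_C) = 0.
Rearranging gives the reaction functions q_C = (145 - 2q_Y)/4 and q_Y = (175 - 2q_C)/4.
Solving the pair: q_C = 115/6, q_Y = 205/6.

19.17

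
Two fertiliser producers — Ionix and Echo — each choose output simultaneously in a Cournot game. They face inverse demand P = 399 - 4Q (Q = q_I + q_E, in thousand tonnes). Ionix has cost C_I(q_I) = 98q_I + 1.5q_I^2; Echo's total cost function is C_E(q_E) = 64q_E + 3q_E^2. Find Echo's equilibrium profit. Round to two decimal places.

2262.53

Ionix's profit: π_I = (399 - 4Q)q_I - (98q_I + (3/2)q_I²). Setting ∂π_I/∂q_I = 0: 301 - 11q_I - 4(q_E) = 0.
Echo's first-order condition: 335 - 14q_E - 4(q_I) = 0.
So q_I = (301 - 4q_E)/11 and q_E = (335 - 4q_I)/14.
Substituting one into the other gives q_I = 479/23 and q_E = 827/46.
Price P = 399 - 4·(1785/46) = 243.7826.
Echo's profit: 243.7826·(827/46) - 64·(827/46) - 3(827/46)² = 2262.5250.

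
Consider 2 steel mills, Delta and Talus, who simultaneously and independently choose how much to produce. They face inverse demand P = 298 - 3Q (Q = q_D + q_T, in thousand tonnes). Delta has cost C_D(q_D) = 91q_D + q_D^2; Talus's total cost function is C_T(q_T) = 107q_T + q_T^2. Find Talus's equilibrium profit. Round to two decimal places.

1087.80

Delta's profit: π_D = (298 - 3Q)q_D - (91q_D + q_D²). Setting ∂π_D/∂q_D = 0: 207 - 8q_D - 3(q_T) = 0.
Talus's first-order condition: 191 - 8q_T - 3(q_D) = 0.
Rearranging gives the reaction functions q_D = (207 - 3q_T)/8 and q_T = (191 - 3q_D)/8.
Solving the pair: q_D = 1083/55, q_T = 907/55.
Price P = 298 - 3·(398/11) = 189.4545.
Talus's profit: 189.4545·(907/55) - 107·(907/55) - (907/55)² = 1087.8003.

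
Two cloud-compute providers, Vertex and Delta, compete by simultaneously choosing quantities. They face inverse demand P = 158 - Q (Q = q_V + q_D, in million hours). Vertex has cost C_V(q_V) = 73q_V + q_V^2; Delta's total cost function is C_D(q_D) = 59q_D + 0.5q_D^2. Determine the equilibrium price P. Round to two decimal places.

115.55

Vertex's profit: π_V = (158 - Q)q_V - (73q_V + q_V²). Setting ∂π_V/∂q_V = 0: 85 - 4q_V - (q_D) = 0.
Delta's first-order condition: 99 - 3q_D - (q_V) = 0.
Best responses: q_V = (85 - q_D)/4, q_D = (99 - q_V)/3.
Substituting one into the other gives q_V = 156/11 and q_D = 311/11.
Total output Q = 467/11, so price P = 158 - 467/11 = 1271/11.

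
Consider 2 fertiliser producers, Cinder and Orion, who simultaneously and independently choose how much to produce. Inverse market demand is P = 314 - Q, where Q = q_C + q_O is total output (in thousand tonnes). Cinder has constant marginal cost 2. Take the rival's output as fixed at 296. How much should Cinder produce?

With the rival's output fixed at 296, Cinder's profit is π_C = (314 - 296 - q_C)q_C - (2q_C) = (18 - q_C)q_C - (2q_C).
∂π_C/∂q_C = 16 - 2q_C = 0, so q_C = 8.

8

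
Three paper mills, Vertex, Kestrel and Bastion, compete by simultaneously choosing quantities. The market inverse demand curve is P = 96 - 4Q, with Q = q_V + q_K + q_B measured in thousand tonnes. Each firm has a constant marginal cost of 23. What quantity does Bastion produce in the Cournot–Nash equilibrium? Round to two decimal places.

A representative firm's profit is π_i = q_i(96 - 4Q) - 23q_i.
Setting ∂π_i/∂q_i = 0 with rivals' quantities fixed: 73 - 8q_i - 4·Σ_{j≠i} q_j = 0.
With identical firms every q_j equals q_i, so Σ_{j≠i} q_j = 2q_i and 73 = 16q_i, giving q_i = 73/16.

4.56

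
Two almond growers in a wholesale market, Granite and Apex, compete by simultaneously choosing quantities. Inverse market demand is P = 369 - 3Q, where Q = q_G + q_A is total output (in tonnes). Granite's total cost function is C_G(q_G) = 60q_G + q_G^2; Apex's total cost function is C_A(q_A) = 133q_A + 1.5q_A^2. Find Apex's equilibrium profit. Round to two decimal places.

Granite's profit: π_G = (369 - 3Q)q_G - (60q_G + q_G²). Setting ∂π_G/∂q_G = 0: 309 - 8q_G - 3(q_A) = 0.
Apex's profit: π_A = (369 - 3Q)q_A - (133q_A + (3/2)q_A²). Setting ∂π_A/∂q_A = 0: 236 - 9q_A - 3(q_G) = 0.
Rearranging gives the reaction functions q_G = (309 - 3q_A)/8 and q_A = (236 - 3q_G)/9.
Solving the pair: q_G = 691/21, q_A = 961/63.
Price P = 369 - 3·48.1587 = 224.5238.
Apex's profit: 224.5238·(961/63) - 133·(961/63) - (3/2)(961/63)² = 1047.0760.

1047.08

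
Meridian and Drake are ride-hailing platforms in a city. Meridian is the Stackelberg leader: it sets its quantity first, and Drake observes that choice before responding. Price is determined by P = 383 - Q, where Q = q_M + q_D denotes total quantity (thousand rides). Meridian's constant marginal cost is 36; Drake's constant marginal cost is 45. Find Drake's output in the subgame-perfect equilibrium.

The follower Drake best-responds to any q_M: π_D = (383 - Q)q_D - 45q_D.
∂π_D/∂q_D = 338 - q_M - 2q_D = 0 gives the reaction function q_D = (338 - q_M)/2.
The leader anticipates this reaction. Substituting into P = 383 - Q gives P = 214 - (1/2)q_M, so π_M = (214 - (1/2)q_M)q_M - 36q_M.
Maximising: ∂π_M/∂q_M = 178 - q_M = 0, giving q_M = 178.
Then q_D = (338 - 178)/2 = 80.

80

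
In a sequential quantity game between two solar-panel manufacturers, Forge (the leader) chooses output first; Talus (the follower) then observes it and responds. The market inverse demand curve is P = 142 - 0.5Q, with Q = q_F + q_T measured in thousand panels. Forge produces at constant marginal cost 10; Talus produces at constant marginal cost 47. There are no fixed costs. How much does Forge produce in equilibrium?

169

Solve by backward induction. Given q_F, the follower Talus maximises π_T = (142 - (1/2)q_F - (1/2)q_T)q_T - 47q_T.
Setting the follower's marginal profit to zero, 95 - (1/2)q_F - q_T = 0, i.e. q_T = (95 - (1/2)q_F).
Forge substitutes q_T(q_F) into its own profit: π_F = q_F(142 - (1/2)q_F - (95 - (1/2)q_F)/2) - 10q_F = (189/2 - (1/4)q_F)q_F - 10q_F.
Leader FOC: 169/2 - (1/2)q_F = 0, so q_F = 169.
Then q_T = (95 - (1/2)·169) = 21/2.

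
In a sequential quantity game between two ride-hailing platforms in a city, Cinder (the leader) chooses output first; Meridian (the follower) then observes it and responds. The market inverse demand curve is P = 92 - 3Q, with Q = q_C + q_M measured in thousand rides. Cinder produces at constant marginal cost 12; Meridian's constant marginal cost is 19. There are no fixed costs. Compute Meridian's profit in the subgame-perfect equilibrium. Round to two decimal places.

The follower Meridian best-responds to any q_C: π_M = (92 - 3Q)q_M - 19q_M.
∂π_M/∂q_M = 73 - 3q_C - 6q_M = 0 gives the reaction function q_M = (73 - 3q_C)/6.
Cinder substitutes q_M(q_C) into its own profit: π_C = q_C(92 - 3q_C - (73 - 3q_C)/2) - 12q_C = (111/2 - (3/2)q_C)q_C - 12q_C.
The leader's first-order condition 87/2 - 3q_C = 0 yields q_C = 29/2.
Then q_M = (73 - 3·(29/2))/6 = 59/12.
Price P = 92 - 3·(233/12) = 135/4.
Meridian's profit: (135/4 - 19)·(59/12) = 72.5208.

72.52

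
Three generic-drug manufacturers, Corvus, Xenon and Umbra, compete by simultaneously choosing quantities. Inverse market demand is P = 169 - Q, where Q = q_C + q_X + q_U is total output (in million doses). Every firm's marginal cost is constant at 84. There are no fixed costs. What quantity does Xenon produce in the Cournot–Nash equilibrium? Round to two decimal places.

A representative firm's profit is π_i = q_i(169 - Q) - 84q_i.
Setting ∂π_i/∂q_i = 0 with rivals' quantities fixed: 85 - 2q_i - Σ_{j≠i} q_j = 0.
With identical firms every q_j equals q_i, so Σ_{j≠i} q_j = 2q_i and 85 = 4q_i, giving q_i = 85/4.

21.25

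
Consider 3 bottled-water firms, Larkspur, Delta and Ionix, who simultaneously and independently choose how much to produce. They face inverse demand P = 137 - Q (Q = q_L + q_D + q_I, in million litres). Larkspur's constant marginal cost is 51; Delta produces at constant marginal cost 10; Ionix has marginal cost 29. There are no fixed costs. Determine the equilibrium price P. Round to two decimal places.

56.75

Larkspur's profit: π_L = (137 - Q)q_L - (51q_L). Setting ∂π_L/∂q_L = 0: 86 - 2q_L - (q_D + q_I) = 0.
Delta's profit: π_D = (137 - Q)q_D - (10q_D). Setting ∂π_D/∂q_D = 0: 127 - 2q_D - (q_L + q_I) = 0.
Ionix's first-order condition: 108 - 2q_I - (q_L + q_D) = 0.
Adding the 3 conditions: 321 − 2Q − 2Q = 0, i.e. Q = 321/4.
Back-substituting: q_L = (86 − 321/4) = 23/4, q_D = (127 − 321/4) = 187/4, q_I = (108 − 321/4) = 111/4.
Total output Q = 321/4, so price P = 137 - 321/4 = 227/4.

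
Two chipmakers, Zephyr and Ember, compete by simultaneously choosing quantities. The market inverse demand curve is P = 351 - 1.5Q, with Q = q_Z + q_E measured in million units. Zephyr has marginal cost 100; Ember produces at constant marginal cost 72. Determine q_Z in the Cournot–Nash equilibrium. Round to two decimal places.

Zephyr's profit: π_Z = (351 - 1.5Q)q_Z - (100q_Z). Setting ∂π_Z/∂q_Z = 0: 251 - 3q_Z - (3/2)(q_E) = 0.
Ember's first-order condition: 279 - 3q_E - (3/2)(q_Z) = 0.
Rearranging gives the reaction functions q_Z = (251 - (3/2)q_E)/3 and q_E = (279 - (3/2)q_Z)/3.
Substituting one into the other gives q_Z = 446/9 and q_E = 614/9.

49.56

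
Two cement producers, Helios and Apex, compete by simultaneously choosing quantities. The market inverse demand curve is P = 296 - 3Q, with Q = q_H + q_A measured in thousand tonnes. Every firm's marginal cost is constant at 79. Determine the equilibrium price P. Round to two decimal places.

151.33

Each firm earns π_i = (296 - 3Q)q_i - 79q_i.
Setting ∂π_i/∂q_i = 0 with rivals' quantities fixed: 217 - 6q_i - 3q_j = 0.
By symmetry each firm produces the same amount; substituting q_j = q_i yields q_i = 217/9.
Total output Q = 434/9, so price P = 296 - 3·(434/9) = 454/3.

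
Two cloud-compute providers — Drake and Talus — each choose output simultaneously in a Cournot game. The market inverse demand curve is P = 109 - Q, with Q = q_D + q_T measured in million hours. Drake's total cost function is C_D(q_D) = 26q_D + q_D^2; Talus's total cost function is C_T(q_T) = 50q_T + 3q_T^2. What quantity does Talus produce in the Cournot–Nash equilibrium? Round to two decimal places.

4.94

Drake's profit: π_D = (109 - Q)q_D - (26q_D + q_D²). Setting ∂π_D/∂q_D = 0: 83 - 4q_D - (q_T) = 0.
Talus's first-order condition: 59 - 8q_T - (q_D) = 0.
So q_D = (83 - q_T)/4 and q_T = (59 - q_D)/8.
Solving the pair: q_D = 605/31, q_T = 153/31.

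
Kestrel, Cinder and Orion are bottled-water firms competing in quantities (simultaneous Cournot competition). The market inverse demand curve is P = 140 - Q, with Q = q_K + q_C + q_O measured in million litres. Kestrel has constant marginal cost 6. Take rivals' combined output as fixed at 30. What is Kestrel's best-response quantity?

52

With rivals' combined output fixed at 30, Kestrel's profit is π_K = (140 - 30 - q_K)q_K - (6q_K) = (110 - q_K)q_K - (6q_K).
∂π_K/∂q_K = 104 - 2q_K = 0, so q_K = 52.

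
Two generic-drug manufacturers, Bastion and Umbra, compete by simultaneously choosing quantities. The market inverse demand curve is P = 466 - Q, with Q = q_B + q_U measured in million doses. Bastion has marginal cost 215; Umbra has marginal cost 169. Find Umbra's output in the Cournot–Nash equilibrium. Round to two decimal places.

Bastion's profit: π_B = (466 - Q)q_B - (215q_B). Setting ∂π_B/∂q_B = 0: 251 - 2q_B - (q_U) = 0.
Umbra's profit: π_U = (466 - Q)q_U - (169q_U). Setting ∂π_U/∂q_U = 0: 297 - 2q_U - (q_B) = 0.
Best responses: q_B = (251 - q_U)/2, q_U = (297 - q_B)/2.
Solving the pair: q_B = 205/3, q_U = 343/3.

114.33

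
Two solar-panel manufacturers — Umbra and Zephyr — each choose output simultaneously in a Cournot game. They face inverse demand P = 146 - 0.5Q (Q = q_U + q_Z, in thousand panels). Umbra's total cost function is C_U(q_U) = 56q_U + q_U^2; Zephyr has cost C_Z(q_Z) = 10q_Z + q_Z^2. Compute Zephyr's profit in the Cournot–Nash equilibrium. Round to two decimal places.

2581.60

Umbra's profit: π_U = (146 - 0.5Q)q_U - (56q_U + q_U²). Setting ∂π_U/∂q_U = 0: 90 - 3q_U - (1/2)(q_Z) = 0.
Zephyr's profit: π_Z = (146 - 0.5Q)q_Z - (10q_Z + q_Z²). Setting ∂π_Z/∂q_Z = 0: 136 - 3q_Z - (1/2)(q_U) = 0.
So q_U = (90 - (1/2)q_Z)/3 and q_Z = (136 - (1/2)q_U)/3.
Solving the pair: q_U = 808/35, q_Z = 1452/35.
Price P = 146 - (1/2)·(452/7) = 796/7.
Zephyr's profit: (796/7)·(1452/35) - 10·(1452/35) - (1452/35)² = 2581.5967.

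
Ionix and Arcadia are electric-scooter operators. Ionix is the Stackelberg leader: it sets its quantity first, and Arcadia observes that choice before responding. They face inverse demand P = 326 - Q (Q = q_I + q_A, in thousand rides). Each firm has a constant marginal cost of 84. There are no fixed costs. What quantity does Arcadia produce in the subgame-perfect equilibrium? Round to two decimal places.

Solve by backward induction. Given q_I, the follower Arcadia maximises π_A = (326 - q_I - q_A)q_A - 84q_A.
Setting the follower's marginal profit to zero, 242 - q_I - 2q_A = 0, i.e. q_A = (242 - q_I)/2.
The leader anticipates this reaction. Substituting into P = 326 - Q gives P = 205 - (1/2)q_I, so π_I = (205 - (1/2)q_I)q_I - 84q_I.
Leader FOC: 121 - q_I = 0, so q_I = 121.
Then q_A = (242 - 121)/2 = 121/2.

60.50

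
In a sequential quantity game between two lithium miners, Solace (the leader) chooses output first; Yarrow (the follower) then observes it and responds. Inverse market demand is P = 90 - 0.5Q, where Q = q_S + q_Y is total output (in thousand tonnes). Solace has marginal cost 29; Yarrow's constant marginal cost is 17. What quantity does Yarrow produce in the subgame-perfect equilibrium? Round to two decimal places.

The follower Yarrow best-responds to any q_S: π_Y = (90 - 0.5Q)q_Y - 17q_Y.
Follower FOC: 73 - (1/2)q_S - q_Y = 0, so q_Y(q_S) = (73 - (1/2)q_S).
Solace substitutes q_Y(q_S) into its own profit: π_S = q_S(90 - (1/2)q_S - (73 - (1/2)q_S)/2) - 29q_S = (107/2 - (1/4)q_S)q_S - 29q_S.
The leader's first-order condition 49/2 - (1/2)q_S = 0 yields q_S = 49.
Then q_Y = (73 - (1/2)·49) = 97/2.

48.50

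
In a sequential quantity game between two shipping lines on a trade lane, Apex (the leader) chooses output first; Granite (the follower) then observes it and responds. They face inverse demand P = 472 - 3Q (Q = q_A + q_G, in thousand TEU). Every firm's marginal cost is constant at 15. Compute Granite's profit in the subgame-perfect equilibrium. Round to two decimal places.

Solve by backward induction. Given q_A, the follower Granite maximises π_G = (472 - 3q_A - 3q_G)q_G - 15q_G.
Setting the follower's marginal profit to zero, 457 - 3q_A - 6q_G = 0, i.e. q_G = (457 - 3q_A)/6.
Apex substitutes q_G(q_A) into its own profit: π_A = q_A(472 - 3q_A - (457 - 3q_A)/2) - 15q_A = (487/2 - (3/2)q_A)q_A - 15q_A.
The leader's first-order condition 457/2 - 3q_A = 0 yields q_A = 457/6.
Then q_G = (457 - 3·(457/6))/6 = 457/12.
Price P = 472 - 3·(457/4) = 517/4.
Granite's profit: (517/4 - 15)·(457/12) = 4351.0208.

4351.02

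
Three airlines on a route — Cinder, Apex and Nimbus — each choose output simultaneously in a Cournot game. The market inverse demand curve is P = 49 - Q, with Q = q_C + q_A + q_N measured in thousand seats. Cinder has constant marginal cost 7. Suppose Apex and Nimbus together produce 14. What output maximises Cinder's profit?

14

With rivals' combined output fixed at 14, Cinder's profit is π_C = (49 - 14 - q_C)q_C - (7q_C) = (35 - q_C)q_C - (7q_C).
∂π_C/∂q_C = 28 - 2q_C = 0, so q_C = 14.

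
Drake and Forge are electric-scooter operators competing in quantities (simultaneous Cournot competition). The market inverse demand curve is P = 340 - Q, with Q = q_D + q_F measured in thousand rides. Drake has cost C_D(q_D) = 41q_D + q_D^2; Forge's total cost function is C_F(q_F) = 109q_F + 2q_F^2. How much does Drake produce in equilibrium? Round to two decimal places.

67.96

Drake's profit: π_D = (340 - Q)q_D - (41q_D + q_D²). Setting ∂π_D/∂q_D = 0: 299 - 4q_D - (q_F) = 0.
Forge's first-order condition: 231 - 6q_F - (q_D) = 0.
Best responses: q_D = (299 - q_F)/4, q_F = (231 - q_D)/6.
Substituting one into the other gives q_D = 1563/23 and q_F = 625/23.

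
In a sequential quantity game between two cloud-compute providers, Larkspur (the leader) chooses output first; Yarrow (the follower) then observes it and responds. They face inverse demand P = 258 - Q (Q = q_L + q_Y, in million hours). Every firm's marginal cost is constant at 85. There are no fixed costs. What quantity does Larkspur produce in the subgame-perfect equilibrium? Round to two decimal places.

86.50

The follower Yarrow best-responds to any q_L: π_Y = (258 - Q)q_Y - 85q_Y.
∂π_Y/∂q_Y = 173 - q_L - 2q_Y = 0 gives the reaction function q_Y = (173 - q_L)/2.
Larkspur substitutes q_Y(q_L) into its own profit: π_L = q_L(258 - q_L - (173 - q_L)/2) - 85q_L = (343/2 - (1/2)q_L)q_L - 85q_L.
Maximising: ∂π_L/∂q_L = 173/2 - q_L = 0, giving q_L = 173/2.
Then q_Y = (173 - 173/2)/2 = 173/4.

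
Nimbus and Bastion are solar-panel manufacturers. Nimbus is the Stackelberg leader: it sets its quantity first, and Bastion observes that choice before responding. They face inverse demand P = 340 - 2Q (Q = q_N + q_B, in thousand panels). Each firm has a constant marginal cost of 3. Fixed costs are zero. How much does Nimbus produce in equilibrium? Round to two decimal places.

Solve by backward induction. Given q_N, the follower Bastion maximises π_B = (340 - 2q_N - 2q_B)q_B - 3q_B.
∂π_B/∂q_B = 337 - 2q_N - 4q_B = 0 gives the reaction function q_B = (337 - 2q_N)/4.
The leader anticipates this reaction. Substituting into P = 340 - 2Q gives P = 343/2 - q_N, so π_N = (343/2 - q_N)q_N - 3q_N.
Leader FOC: 337/2 - 2q_N = 0, so q_N = 337/4.
Then q_B = (337 - 2·(337/4))/4 = 337/8.

84.25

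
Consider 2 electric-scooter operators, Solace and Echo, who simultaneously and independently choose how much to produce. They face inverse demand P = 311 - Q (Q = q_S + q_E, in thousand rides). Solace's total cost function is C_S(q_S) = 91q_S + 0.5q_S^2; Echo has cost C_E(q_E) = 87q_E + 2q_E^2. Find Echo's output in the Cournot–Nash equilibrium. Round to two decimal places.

Solace's profit: π_S = (311 - Q)q_S - (91q_S + (1/2)q_S²). Setting ∂π_S/∂q_S = 0: 220 - 3q_S - (q_E) = 0.
Echo's first-order condition: 224 - 6q_E - (q_S) = 0.
Best responses: q_S = (220 - q_E)/3, q_E = (224 - q_S)/6.
Solving the pair: q_S = 1096/17, q_E = 452/17.

26.59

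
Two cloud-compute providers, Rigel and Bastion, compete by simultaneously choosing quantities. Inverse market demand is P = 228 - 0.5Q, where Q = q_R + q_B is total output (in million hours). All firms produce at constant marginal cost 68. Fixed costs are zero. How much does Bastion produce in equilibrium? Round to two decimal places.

Each firm earns π_i = (228 - 0.5Q)q_i - 68q_i.
Setting ∂π_i/∂q_i = 0 with rivals' quantities fixed: 160 - q_i - (1/2)q_j = 0.
By symmetry each firm produces the same amount; substituting q_j = q_i yields q_i = 160/(3/2) = 320/3.

106.67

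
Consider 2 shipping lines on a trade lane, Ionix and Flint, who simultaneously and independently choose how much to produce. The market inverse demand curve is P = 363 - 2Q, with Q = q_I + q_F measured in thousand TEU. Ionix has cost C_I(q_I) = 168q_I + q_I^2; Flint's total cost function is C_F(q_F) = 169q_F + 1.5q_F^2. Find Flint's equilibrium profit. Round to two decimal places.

1452.05

Ionix's profit: π_I = (363 - 2Q)q_I - (168q_I + q_I²). Setting ∂π_I/∂q_I = 0: 195 - 6q_I - 2(q_F) = 0.
Flint's first-order condition: 194 - 7q_F - 2(q_I) = 0.
So q_I = (195 - 2q_F)/6 and q_F = (194 - 2q_I)/7.
Substituting one into the other gives q_I = 977/38 and q_F = 387/19.
Price P = 363 - 2·(1751/38) = 270.8421.
Flint's profit: 270.8421·(387/19) - 169·(387/19) - (3/2)(387/19)² = 1452.0540.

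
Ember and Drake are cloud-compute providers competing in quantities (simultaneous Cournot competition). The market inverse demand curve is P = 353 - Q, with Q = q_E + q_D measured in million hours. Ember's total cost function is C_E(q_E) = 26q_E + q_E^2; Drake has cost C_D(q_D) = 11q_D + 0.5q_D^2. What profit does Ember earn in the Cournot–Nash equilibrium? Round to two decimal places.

6749.11

Ember's profit: π_E = (353 - Q)q_E - (26q_E + q_E²). Setting ∂π_E/∂q_E = 0: 327 - 4q_E - (q_D) = 0.
Drake's profit: π_D = (353 - Q)q_D - (11q_D + (1/2)q_D²). Setting ∂π_D/∂q_D = 0: 342 - 3q_D - (q_E) = 0.
Rearranging gives the reaction functions q_E = (327 - q_D)/4 and q_D = (342 - q_E)/3.
Solving the pair: q_E = 639/11, q_D = 1041/11.
Price P = 353 - 1680/11 = 200.2727.
Ember's profit: 200.2727·(639/11) - 26·(639/11) - (639/11)² = 6749.1074.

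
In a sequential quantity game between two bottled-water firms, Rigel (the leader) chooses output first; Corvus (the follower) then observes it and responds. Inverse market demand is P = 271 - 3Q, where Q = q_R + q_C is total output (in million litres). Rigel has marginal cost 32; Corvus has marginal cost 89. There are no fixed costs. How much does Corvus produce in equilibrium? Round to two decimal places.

Solve by backward induction. Given q_R, the follower Corvus maximises π_C = (271 - 3q_R - 3q_C)q_C - 89q_C.
Setting the follower's marginal profit to zero, 182 - 3q_R - 6q_C = 0, i.e. q_C = (182 - 3q_R)/6.
Rigel substitutes q_C(q_R) into its own profit: π_R = q_R(271 - 3q_R - (182 - 3q_R)/2) - 32q_R = (180 - (3/2)q_R)q_R - 32q_R.
Leader FOC: 148 - 3q_R = 0, so q_R = 148/3.
Then q_C = (182 - 3·(148/3))/6 = 17/3.

5.67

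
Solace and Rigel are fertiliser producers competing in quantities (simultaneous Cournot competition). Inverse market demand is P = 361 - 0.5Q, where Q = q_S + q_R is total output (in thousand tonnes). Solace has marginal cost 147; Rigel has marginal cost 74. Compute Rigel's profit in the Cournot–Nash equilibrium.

28800

Solace's profit: π_S = (361 - 0.5Q)q_S - (147q_S). Setting ∂π_S/∂q_S = 0: 214 - q_S - (1/2)(q_R) = 0.
Rigel's first-order condition: 287 - q_R - (1/2)(q_S) = 0.
Rearranging gives the reaction functions q_S = (214 - (1/2)q_R) and q_R = (287 - (1/2)q_S).
Substituting one into the other gives q_S = 94 and q_R = 240.
Price P = 361 - (1/2)·334 = 194.
Rigel's profit: (194 - 74)·240 = 28800.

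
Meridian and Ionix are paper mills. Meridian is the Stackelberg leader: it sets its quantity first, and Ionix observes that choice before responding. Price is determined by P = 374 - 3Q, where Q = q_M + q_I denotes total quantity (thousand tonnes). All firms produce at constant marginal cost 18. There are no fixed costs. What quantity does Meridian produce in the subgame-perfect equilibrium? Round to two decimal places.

59.33

Solve by backward induction. Given q_M, the follower Ionix maximises π_I = (374 - 3q_M - 3q_I)q_I - 18q_I.
∂π_I/∂q_I = 356 - 3q_M - 6q_I = 0 gives the reaction function q_I = (356 - 3q_M)/6.
Meridian substitutes q_I(q_M) into its own profit: π_M = q_M(374 - 3q_M - (356 - 3q_M)/2) - 18q_M = (196 - (3/2)q_M)q_M - 18q_M.
Maximising: ∂π_M/∂q_M = 178 - 3q_M = 0, giving q_M = 178/3.
Then q_I = (356 - 3·(178/3))/6 = 89/3.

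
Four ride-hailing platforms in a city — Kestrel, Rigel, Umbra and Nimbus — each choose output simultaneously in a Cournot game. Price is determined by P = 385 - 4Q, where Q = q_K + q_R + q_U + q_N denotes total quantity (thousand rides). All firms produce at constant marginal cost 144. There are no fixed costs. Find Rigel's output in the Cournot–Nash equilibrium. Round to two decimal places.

A representative firm's profit is π_i = q_i(385 - 4Q) - 144q_i.
First-order condition (treating rivals' output as given): 241 - 8q_i - 4·Σ_{j≠i} q_j = 0.
By symmetry each firm produces the same amount; substituting Σ_{j≠i} q_j = 3q_i yields q_i = 241/20.

12.05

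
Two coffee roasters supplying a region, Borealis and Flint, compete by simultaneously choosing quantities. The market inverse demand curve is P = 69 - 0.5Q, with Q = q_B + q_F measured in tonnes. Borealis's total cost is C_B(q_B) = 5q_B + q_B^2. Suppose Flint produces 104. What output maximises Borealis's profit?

With the rival's output fixed at 104, Borealis's profit is π_B = (69 - (1/2)·104 - (1/2)q_B)q_B - (5q_B + q_B²) = (17 - (1/2)q_B)q_B - (5q_B + q_B²).
∂π_B/∂q_B = 12 - 3q_B = 0, so q_B = 4.

4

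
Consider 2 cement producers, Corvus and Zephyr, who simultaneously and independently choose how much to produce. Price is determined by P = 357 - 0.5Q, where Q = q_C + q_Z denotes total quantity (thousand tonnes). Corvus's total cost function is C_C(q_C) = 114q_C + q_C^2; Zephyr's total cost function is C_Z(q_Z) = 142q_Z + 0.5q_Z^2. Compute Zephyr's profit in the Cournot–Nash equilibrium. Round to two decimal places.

8288.91

Corvus's profit: π_C = (357 - 0.5Q)q_C - (114q_C + q_C²). Setting ∂π_C/∂q_C = 0: 243 - 3q_C - (1/2)(q_Z) = 0.
Zephyr's profit: π_Z = (357 - 0.5Q)q_Z - (142q_Z + (1/2)q_Z²). Setting ∂π_Z/∂q_Z = 0: 215 - 2q_Z - (1/2)(q_C) = 0.
So q_C = (243 - (1/2)q_Z)/3 and q_Z = (215 - (1/2)q_C)/2.
Substituting one into the other gives q_C = 1514/23 and q_Z = 91.0435.
Price P = 357 - (1/2)·156.8696 = 278.5652.
Zephyr's profit: 278.5652·91.0435 - 142·91.0435 - (1/2)·91.0435² = 8288.9149.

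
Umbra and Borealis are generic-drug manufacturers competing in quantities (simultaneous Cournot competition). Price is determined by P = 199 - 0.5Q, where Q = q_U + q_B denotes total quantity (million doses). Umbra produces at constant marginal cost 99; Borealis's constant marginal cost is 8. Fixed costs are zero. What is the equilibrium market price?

Umbra's profit: π_U = (199 - 0.5Q)q_U - (99q_U). Setting ∂π_U/∂q_U = 0: 100 - q_U - (1/2)(q_B) = 0.
Borealis's profit: π_B = (199 - 0.5Q)q_B - (8q_B). Setting ∂π_B/∂q_B = 0: 191 - q_B - (1/2)(q_U) = 0.
Rearranging gives the reaction functions q_U = (100 - (1/2)q_B) and q_B = (191 - (1/2)q_U).
Substituting one into the other gives q_U = 6 and q_B = 188.
Total output Q = 194, so price P = 199 - (1/2)·194 = 102.

102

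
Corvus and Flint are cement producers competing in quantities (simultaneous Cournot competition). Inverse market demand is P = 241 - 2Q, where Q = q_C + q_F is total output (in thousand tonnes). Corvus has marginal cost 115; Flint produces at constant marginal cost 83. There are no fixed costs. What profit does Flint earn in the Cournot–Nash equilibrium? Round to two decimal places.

Corvus's profit: π_C = (241 - 2Q)q_C - (115q_C). Setting ∂π_C/∂q_C = 0: 126 - 4q_C - 2(q_F) = 0.
Flint's first-order condition: 158 - 4q_F - 2(q_C) = 0.
Rearranging gives the reaction functions q_C = (126 - 2q_F)/4 and q_F = (158 - 2q_C)/4.
Solving the pair: q_C = 47/3, q_F = 95/3.
Price P = 241 - 2·(142/3) = 439/3.
Flint's profit: (439/3 - 83)·(95/3) = 2005.5556.

2005.56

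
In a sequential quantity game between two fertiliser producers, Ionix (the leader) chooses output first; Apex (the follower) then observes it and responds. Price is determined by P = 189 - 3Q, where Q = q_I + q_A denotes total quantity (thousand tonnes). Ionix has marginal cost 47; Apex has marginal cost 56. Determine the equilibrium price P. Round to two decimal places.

84.75

The follower Apex best-responds to any q_I: π_A = (189 - 3Q)q_A - 56q_A.
Setting the follower's marginal profit to zero, 133 - 3q_I - 6q_A = 0, i.e. q_A = (133 - 3q_I)/6.
Ionix substitutes q_A(q_I) into its own profit: π_I = q_I(189 - 3q_I - (133 - 3q_I)/2) - 47q_I = (245/2 - (3/2)q_I)q_I - 47q_I.
The leader's first-order condition 151/2 - 3q_I = 0 yields q_I = 151/6.
Then q_A = (133 - 3·(151/6))/6 = 115/12.
Total output Q = 139/4, so price P = 189 - 3·(139/4) = 339/4.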